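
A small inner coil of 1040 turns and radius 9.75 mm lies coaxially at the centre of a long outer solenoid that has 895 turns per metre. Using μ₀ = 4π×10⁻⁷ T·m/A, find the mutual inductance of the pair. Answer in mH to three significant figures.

M ≈ 0.349 mH

The outer solenoid produces a uniform field B₁ = μ₀n₁I₁ across the inner coil,
so the flux linkage is N₂Φ = N₂B₁A₂ = μ₀n₁N₂A₂·I₁, giving M = μ₀n₁N₂A₂.
A₂ = πr² = π(9.750×10^-3 m)² = 2.986×10^-4 m².
M = (4π×10⁻⁷)(895)(1040)(2.986×10^-4) = 3.493×10^-4 H.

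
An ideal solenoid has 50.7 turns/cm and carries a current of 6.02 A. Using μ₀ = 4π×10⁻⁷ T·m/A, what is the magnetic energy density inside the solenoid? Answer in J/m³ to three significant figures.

B = μ₀nI = (4π×10⁻⁷)(5.070×10^3)(6.02) = 3.835×10^-2 T.
u = B²/(2μ₀) = (3.835×10^-2)²/(2×4π×10⁻⁷) = 585.3 J/m³.

u ≈ 585 J/m³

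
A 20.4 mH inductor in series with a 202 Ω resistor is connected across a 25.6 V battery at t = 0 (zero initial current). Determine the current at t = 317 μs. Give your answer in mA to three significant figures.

τ = L/R = 2.040×10^-2/202 = 1.010×10^-4 s; final current I_∞ = ε/R = 25.6/202 = 0.1267 A.
I(t) = I_∞(1 − e^(−t/τ)) with t/τ = 3.139.
I = (0.1267)(1 − e^(−3.139)) = 0.1212 A.

I ≈ 121 mA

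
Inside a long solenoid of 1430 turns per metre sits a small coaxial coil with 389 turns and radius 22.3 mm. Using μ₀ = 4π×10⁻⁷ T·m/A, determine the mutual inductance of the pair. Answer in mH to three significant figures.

The outer solenoid produces a uniform field B₁ = μ₀n₁I₁ across the inner coil,
so the flux linkage is N₂Φ = N₂B₁A₂ = μ₀n₁N₂A₂·I₁, giving M = μ₀n₁N₂A₂.
A₂ = πr² = π(2.230×10^-2 m)² = 1.562×10^-3 m².
M = (4π×10⁻⁷)(1430)(389)(1.562×10^-3) = 1.092×10^-3 H.

M ≈ 1.09 mH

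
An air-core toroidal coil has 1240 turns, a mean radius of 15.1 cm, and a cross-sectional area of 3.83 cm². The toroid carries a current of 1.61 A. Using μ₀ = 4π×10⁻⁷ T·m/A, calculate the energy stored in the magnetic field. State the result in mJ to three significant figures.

U ≈ 1.01 mJ

L = μ₀N²A/(2πR) = (4π×10⁻⁷)(1240)²(3.830×10^-4)/(2π×0.151) = 7.800×10^-4 H.
U = ½LI² = ½(7.800×10^-4)(1.61)² = 1.011×10^-3 J.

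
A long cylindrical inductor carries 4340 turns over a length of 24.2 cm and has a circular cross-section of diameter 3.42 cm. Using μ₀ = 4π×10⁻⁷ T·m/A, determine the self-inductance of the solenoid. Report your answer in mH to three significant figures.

A = π(d/2)² = π(1.710×10^-2 m)² = 9.186×10^-4 m².
For a long solenoid, L = μ₀N²A/ℓ.
L = (4π×10⁻⁷)(4340)²(9.186×10^-4)/(0.242 m) = 8.98496×10^-2 H.

L ≈ 89.8 mH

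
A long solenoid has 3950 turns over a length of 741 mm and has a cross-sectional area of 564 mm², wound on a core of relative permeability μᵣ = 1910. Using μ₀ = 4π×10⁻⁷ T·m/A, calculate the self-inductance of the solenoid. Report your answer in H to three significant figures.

A = 564 mm² = 5.640×10^-4 m².
For a long solenoid, L = μ₀μᵣN²A/ℓ.
L = (4π×10⁻⁷)(1910)(3950)²(5.640×10^-4)/(0.741 m) = 28.5 H.

L ≈ 28.5 H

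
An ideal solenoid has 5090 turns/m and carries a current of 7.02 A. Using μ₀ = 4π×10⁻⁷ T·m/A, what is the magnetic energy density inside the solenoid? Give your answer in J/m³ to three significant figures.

u ≈ 802 J/m³

B = μ₀nI = (4π×10⁻⁷)(5.090×10^3)(7.02) = 4.490×10^-2 T.
u = B²/(2μ₀) = (4.490×10^-2)²/(2×4π×10⁻⁷) = 802.2 J/m³.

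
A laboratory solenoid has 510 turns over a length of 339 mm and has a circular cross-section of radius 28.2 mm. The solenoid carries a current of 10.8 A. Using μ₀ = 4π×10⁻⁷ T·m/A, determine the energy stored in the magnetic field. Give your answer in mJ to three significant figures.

U ≈ 140 mJ

A = πr² = π(2.820×10^-2 m)² = 2.498×10^-3 m².
L = μ₀N²A/ℓ = (4π×10⁻⁷)(510)²(2.498×10^-3)/(0.339) = 2.409×10^-3 H.
U = ½LI² = ½(2.409×10^-3)(10.8)² = 0.14048 J.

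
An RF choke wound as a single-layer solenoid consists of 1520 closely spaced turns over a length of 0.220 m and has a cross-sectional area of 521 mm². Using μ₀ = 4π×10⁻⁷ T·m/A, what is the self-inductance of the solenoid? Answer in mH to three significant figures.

A = 521 mm² = 5.210×10^-4 m².
For a long solenoid, L = μ₀N²A/ℓ.
L = (4π×10⁻⁷)(1520)²(5.210×10^-4)/(0.22 m) = 6.876×10^-3 H.

L ≈ 6.88 mH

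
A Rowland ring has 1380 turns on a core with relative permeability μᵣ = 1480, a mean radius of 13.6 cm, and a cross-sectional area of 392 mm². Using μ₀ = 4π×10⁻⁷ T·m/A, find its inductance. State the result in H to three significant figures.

For a thin toroid, L = μ₀μᵣN²A/(2πR).
L = (4π×10⁻⁷)(1480)(1380)²(3.920×10^-4) / (2π×0.136 m) = 1.6248 H.

L ≈ 1.62 H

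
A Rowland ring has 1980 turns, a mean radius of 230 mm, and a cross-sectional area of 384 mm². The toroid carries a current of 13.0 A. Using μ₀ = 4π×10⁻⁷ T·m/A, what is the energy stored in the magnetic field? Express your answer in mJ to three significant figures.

L = μ₀N²A/(2πR) = (4π×10⁻⁷)(1980)²(3.840×10^-4)/(2π×0.23) = 1.309×10^-3 H.
U = ½LI² = ½(1.309×10^-3)(13.0)² = 0.1106 J.

U ≈ 111 mJ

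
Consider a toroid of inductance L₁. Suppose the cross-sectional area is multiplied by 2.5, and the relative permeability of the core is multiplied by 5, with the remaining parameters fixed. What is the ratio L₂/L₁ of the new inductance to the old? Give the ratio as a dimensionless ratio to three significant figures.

For a toroid, L ∝ μᵣN²A/R.
L₂/L₁ = (2.5) × (5) = 12.5.

L₂/L₁ = 12.5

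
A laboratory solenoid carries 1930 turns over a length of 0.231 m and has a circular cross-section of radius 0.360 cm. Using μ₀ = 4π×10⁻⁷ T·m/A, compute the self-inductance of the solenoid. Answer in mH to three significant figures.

L ≈ 0.825 mH

A = πr² = π(3.600×10^-3 m)² = 4.072×10^-5 m².
For a long solenoid, L = μ₀N²A/ℓ.
L = (4π×10⁻⁷)(1930)²(4.072×10^-5)/(0.231 m) = 8.250×10^-4 H.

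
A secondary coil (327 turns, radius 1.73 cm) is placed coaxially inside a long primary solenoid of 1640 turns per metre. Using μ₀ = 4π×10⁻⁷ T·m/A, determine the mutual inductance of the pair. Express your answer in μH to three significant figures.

The outer solenoid produces a uniform field B₁ = μ₀n₁I₁ across the inner coil,
so the flux linkage is N₂Φ = N₂B₁A₂ = μ₀n₁N₂A₂·I₁, giving M = μ₀n₁N₂A₂.
A₂ = πr² = π(1.730×10^-2 m)² = 9.402×10^-4 m².
M = (4π×10⁻⁷)(1640)(327)(9.402×10^-4) = 6.336×10^-4 H.

M ≈ 634 μH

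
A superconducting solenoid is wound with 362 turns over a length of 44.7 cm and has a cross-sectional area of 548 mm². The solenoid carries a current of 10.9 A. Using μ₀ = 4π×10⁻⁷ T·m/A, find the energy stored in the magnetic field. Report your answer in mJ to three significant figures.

U ≈ 12.0 mJ

A = 548 mm² = 5.480×10^-4 m².
L = μ₀N²A/ℓ = (4π×10⁻⁷)(362)²(5.480×10^-4)/(0.447) = 2.019×10^-4 H.
U = ½LI² = ½(2.019×10^-4)(10.9)² = 1.199×10^-2 J.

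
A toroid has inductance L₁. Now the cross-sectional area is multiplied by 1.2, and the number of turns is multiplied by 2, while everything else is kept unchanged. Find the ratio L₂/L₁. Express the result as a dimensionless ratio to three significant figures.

L₂/L₁ = 4.80

For a toroid, L ∝ μᵣN²A/R.
L₂/L₁ = (1.2) × (2)^2 = 4.80.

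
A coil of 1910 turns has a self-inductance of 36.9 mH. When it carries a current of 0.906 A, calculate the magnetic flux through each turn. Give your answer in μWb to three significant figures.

Φ_B ≈ 17.5 μWb

From L = NΦ_B/I, the flux per turn is Φ_B = LI/N.
Φ_B = (3.690×10^-2 H)(0.906 A)/1910 = 1.750×10^-5 Wb.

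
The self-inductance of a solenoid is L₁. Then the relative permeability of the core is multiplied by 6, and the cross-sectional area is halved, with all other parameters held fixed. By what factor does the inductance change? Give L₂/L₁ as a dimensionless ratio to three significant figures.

L₂/L₁ = 3.00

For a solenoid, L ∝ μᵣN²A/ℓ.
L₂/L₁ = (6) × (0.5) = 3.00.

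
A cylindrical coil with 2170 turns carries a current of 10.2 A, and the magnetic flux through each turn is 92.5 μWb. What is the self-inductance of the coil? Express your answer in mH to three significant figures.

L ≈ 19.7 mH

Self-inductance is defined by L = NΦ_B/I (flux linkage over current).
L = (2170)(9.250×10^-5 Wb)/(10.2 A) = 1.968×10^-2 H.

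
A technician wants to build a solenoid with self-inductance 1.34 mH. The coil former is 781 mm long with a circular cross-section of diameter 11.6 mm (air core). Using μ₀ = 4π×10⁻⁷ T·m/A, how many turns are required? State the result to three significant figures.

A = π(d/2)² = π(5.800×10^-3 m)² = 1.057×10^-4 m².
From L = μ₀N²A/ℓ, N = √(Lℓ / (μ₀A)).
N = √[(1.340×10^-3)(0.781) / ((4π×10⁻⁷)×1.057×10^-4)] = √(7.880×10^6) ≈ 2807.2.

N ≈ 2810 turns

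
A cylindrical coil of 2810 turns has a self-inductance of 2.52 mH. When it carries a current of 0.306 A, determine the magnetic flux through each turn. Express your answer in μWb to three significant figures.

From L = NΦ_B/I, the flux per turn is Φ_B = LI/N.
Φ_B = (2.520×10^-3 H)(0.306 A)/2810 = 2.744×10^-7 Wb.

Φ_B ≈ 0.274 μWb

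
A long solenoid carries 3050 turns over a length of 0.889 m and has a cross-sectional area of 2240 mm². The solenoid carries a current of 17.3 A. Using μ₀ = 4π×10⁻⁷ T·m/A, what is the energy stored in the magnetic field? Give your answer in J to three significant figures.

A = 2240 mm² = 2.240×10^-3 m².
L = μ₀N²A/ℓ = (4π×10⁻⁷)(3050)²(2.240×10^-3)/(0.889) = 2.945×10^-2 H.
U = ½LI² = ½(2.945×10^-2)(17.3)² = 4.408 J.

U ≈ 4.41 J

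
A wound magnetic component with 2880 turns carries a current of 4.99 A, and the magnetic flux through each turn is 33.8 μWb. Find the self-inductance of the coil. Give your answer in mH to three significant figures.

Self-inductance is defined by L = NΦ_B/I (flux linkage over current).
L = (2880)(3.380×10^-5 Wb)/(4.99 A) = 1.951×10^-2 H.

L ≈ 19.5 mH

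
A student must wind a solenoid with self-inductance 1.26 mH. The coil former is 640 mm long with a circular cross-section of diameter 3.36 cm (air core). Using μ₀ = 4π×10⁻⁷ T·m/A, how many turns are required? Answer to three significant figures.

A = π(d/2)² = π(1.680×10^-2 m)² = 8.867×10^-4 m².
From L = μ₀N²A/ℓ, N = √(Lℓ / (μ₀A)).
N = √[(1.260×10^-3)(0.64) / ((4π×10⁻⁷)×8.867×10^-4)] = √(7.237×10^5) ≈ 850.7.

N ≈ 851 turns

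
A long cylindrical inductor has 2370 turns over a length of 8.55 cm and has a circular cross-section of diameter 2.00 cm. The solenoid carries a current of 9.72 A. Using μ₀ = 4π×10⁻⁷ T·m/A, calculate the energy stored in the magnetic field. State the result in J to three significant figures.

U ≈ 1.23 J

A = π(d/2)² = π(1.000×10^-2 m)² = 3.142×10^-4 m².
L = μ₀N²A/ℓ = (4π×10⁻⁷)(2370)²(3.142×10^-4)/(8.550×10^-2) = 2.594×10^-2 H.
U = ½LI² = ½(2.594×10^-2)(9.72)² = 1.225 J.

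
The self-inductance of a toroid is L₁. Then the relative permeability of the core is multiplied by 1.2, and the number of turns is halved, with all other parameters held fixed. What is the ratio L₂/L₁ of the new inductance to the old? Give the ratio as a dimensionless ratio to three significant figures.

L₂/L₁ = 0.300

For a toroid, L ∝ μᵣN²A/R.
L₂/L₁ = (1.2) × (0.5)^2 = 0.300.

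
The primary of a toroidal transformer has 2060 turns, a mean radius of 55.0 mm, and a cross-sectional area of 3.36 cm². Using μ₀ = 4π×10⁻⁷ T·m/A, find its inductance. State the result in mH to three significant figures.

For a thin toroid, L = μ₀N²A/(2πR).
L = (4π×10⁻⁷)(2060)²(3.360×10^-4) / (2π×5.500×10^-2 m) = 5.1849×10^-3 H.

L ≈ 5.18 mH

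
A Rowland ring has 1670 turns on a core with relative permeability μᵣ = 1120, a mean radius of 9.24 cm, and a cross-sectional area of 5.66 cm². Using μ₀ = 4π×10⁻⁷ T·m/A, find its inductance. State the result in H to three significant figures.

For a thin toroid, L = μ₀μᵣN²A/(2πR).
L = (4π×10⁻⁷)(1120)(1670)²(5.660×10^-4) / (2π×9.240×10^-2 m) = 3.827 H.

L ≈ 3.83 H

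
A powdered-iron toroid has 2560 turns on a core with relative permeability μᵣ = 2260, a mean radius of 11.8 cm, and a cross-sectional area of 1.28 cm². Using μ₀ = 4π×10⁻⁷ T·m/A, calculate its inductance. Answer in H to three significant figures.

For a thin toroid, L = μ₀μᵣN²A/(2πR).
L = (4π×10⁻⁷)(2260)(2560)²(1.280×10^-4) / (2π×0.118 m) = 3.213 H.

L ≈ 3.21 H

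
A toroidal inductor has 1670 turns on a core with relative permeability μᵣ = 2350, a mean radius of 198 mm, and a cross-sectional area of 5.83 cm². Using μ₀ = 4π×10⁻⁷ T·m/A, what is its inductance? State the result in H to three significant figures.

For a thin toroid, L = μ₀μᵣN²A/(2πR).
L = (4π×10⁻⁷)(2350)(1670)²(5.830×10^-4) / (2π×0.198 m) = 3.86 H.

L ≈ 3.86 H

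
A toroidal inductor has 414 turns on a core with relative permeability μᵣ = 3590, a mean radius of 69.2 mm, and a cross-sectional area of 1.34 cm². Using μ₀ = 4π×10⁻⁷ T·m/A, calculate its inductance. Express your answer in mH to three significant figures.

L ≈ 238 mH

For a thin toroid, L = μ₀μᵣN²A/(2πR).
L = (4π×10⁻⁷)(3590)(414)²(1.340×10^-4) / (2π×6.920×10^-2 m) = 0.2383 H.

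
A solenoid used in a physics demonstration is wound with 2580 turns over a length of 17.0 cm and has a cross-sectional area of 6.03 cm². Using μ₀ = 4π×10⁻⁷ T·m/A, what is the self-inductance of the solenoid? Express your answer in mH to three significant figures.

L ≈ 29.7 mH

A = 6.03 cm² = 6.030×10^-4 m².
For a long solenoid, L = μ₀N²A/ℓ.
L = (4π×10⁻⁷)(2580)²(6.030×10^-4)/(0.17 m) = 2.967×10^-2 H.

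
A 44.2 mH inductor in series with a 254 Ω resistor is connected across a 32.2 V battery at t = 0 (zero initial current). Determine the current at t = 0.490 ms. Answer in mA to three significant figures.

I ≈ 119 mA

τ = L/R = 4.420×10^-2/254 = 1.740×10^-4 s; final current I_∞ = ε/R = 32.2/254 = 0.1268 A.
I(t) = I_∞(1 − e^(−t/τ)) with t/τ = 2.816.
I = (0.1268)(1 − e^(−2.816)) = 0.1192 A.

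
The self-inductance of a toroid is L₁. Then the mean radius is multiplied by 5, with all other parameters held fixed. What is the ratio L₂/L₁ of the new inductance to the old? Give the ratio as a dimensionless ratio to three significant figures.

For a toroid, L ∝ μᵣN²A/R.
L₂/L₁ = (5)^-1 = 0.200.

L₂/L₁ = 0.200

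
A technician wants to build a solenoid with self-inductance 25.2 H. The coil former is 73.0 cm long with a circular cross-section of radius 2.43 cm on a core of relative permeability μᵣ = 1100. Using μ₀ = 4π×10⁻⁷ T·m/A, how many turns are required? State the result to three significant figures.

A = πr² = π(2.430×10^-2 m)² = 1.855×10^-3 m².
From L = μ₀μᵣN²A/ℓ, N = √(Lℓ / (μ₀μᵣA)).
N = √[(25.2)(0.73) / ((4π×10⁻⁷)(1100)×1.855×10^-3)] = √(7.174×10^6) ≈ 2678.4.

N ≈ 2680 turns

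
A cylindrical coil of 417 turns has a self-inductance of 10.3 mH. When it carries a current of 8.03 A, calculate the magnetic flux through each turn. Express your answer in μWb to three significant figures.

Φ_B ≈ 198 μWb

From L = NΦ_B/I, the flux per turn is Φ_B = LI/N.
Φ_B = (1.030×10^-2 H)(8.03 A)/417 = 1.983×10^-4 Wb.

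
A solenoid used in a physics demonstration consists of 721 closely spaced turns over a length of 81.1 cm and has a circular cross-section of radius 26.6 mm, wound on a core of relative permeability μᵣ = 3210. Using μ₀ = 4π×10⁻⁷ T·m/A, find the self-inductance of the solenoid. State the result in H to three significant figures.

L ≈ 5.75 H

A = πr² = π(2.660×10^-2 m)² = 2.223×10^-3 m².
For a long solenoid, L = μ₀μᵣN²A/ℓ.
L = (4π×10⁻⁷)(3210)(721)²(2.223×10^-3)/(0.811 m) = 5.747 H.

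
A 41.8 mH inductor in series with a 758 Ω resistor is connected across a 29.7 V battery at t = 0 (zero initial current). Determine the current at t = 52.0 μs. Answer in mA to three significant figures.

τ = L/R = 4.180×10^-2/758 = 5.5145×10^-5 s; final current I_∞ = ε/R = 29.7/758 = 3.918×10^-2 A.
I(t) = I_∞(1 − e^(−t/τ)) with t/τ = 0.943.
I = (3.918×10^-2)(1 − e^(−0.943)) = 2.392×10^-2 A.

I ≈ 23.9 mA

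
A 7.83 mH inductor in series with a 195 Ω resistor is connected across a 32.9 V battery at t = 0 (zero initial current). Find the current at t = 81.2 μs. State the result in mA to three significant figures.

τ = L/R = 7.830×10^-3/195 = 4.015×10^-5 s; final current I_∞ = ε/R = 32.9/195 = 0.1687 A.
I(t) = I_∞(1 − e^(−t/τ)) with t/τ = 2.022.
I = (0.1687)(1 − e^(−2.022)) = 0.1464 A.

I ≈ 146 mA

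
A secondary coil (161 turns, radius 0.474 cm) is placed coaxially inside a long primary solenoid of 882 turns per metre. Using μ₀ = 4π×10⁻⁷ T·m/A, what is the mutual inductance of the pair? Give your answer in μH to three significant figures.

M ≈ 12.6 μH

The outer solenoid produces a uniform field B₁ = μ₀n₁I₁ across the inner coil,
so the flux linkage is N₂Φ = N₂B₁A₂ = μ₀n₁N₂A₂·I₁, giving M = μ₀n₁N₂A₂.
A₂ = πr² = π(4.740×10^-3 m)² = 7.058×10^-5 m².
M = (4π×10⁻⁷)(882)(161)(7.058×10^-5) = 1.260×10^-5 H.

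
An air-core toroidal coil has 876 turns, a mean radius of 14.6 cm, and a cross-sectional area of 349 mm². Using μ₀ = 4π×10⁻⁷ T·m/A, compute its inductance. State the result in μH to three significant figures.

L ≈ 367 μH

For a thin toroid, L = μ₀N²A/(2πR).
L = (4π×10⁻⁷)(876)²(3.490×10^-4) / (2π×0.146 m) = 3.669×10^-4 H.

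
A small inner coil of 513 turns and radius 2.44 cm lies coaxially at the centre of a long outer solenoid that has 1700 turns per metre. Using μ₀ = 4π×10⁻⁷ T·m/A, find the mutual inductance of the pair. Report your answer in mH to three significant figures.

The outer solenoid produces a uniform field B₁ = μ₀n₁I₁ across the inner coil,
so the flux linkage is N₂Φ = N₂B₁A₂ = μ₀n₁N₂A₂·I₁, giving M = μ₀n₁N₂A₂.
A₂ = πr² = π(2.440×10^-2 m)² = 1.870×10^-3 m².
M = (4π×10⁻⁷)(1700)(513)(1.870×10^-3) = 2.050×10^-3 H.

M ≈ 2.05 mH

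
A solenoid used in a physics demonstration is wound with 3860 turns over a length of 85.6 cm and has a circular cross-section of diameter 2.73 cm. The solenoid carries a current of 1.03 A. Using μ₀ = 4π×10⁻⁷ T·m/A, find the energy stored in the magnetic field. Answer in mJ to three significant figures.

A = π(d/2)² = π(1.365×10^-2 m)² = 5.853×10^-4 m².
L = μ₀N²A/ℓ = (4π×10⁻⁷)(3860)²(5.853×10^-4)/(0.856) = 1.280×10^-2 H.
U = ½LI² = ½(1.280×10^-2)(1.03)² = 6.792×10^-3 J.

U ≈ 6.79 mJ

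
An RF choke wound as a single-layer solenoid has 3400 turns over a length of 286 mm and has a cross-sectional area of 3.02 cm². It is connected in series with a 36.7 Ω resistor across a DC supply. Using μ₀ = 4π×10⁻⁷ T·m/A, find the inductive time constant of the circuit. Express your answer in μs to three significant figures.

τ ≈ 418 μs

A = 3.02 cm² = 3.020×10^-4 m².
L = μ₀N²A/ℓ = (4π×10⁻⁷)(3400)²(3.020×10^-4)/(0.286) = 1.534×10^-2 H.
τ = L/R = (1.534×10^-2)/(36.7) = 4.180×10^-4 s.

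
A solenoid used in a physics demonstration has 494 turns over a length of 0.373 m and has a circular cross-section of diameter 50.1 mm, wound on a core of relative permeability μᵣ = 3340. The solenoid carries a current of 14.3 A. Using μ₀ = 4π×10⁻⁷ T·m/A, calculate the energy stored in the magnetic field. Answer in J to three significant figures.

A = π(d/2)² = π(2.505×10^-2 m)² = 1.971×10^-3 m².
L = μ₀μᵣN²A/ℓ = (4π×10⁻⁷)(3340)(494)²(1.971×10^-3)/(0.373) = 5.413 H.
U = ½LI² = ½(5.413)(14.3)² = 553.49 J.

U ≈ 553 J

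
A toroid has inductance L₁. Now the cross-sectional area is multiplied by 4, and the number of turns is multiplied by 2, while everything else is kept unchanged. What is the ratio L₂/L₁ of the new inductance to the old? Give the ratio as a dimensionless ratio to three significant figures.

For a toroid, L ∝ μᵣN²A/R.
L₂/L₁ = (4) × (2)^2 = 16.0.

L₂/L₁ = 16.0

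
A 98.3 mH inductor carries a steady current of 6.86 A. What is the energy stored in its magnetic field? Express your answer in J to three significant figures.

U ≈ 2.31 J

Stored magnetic energy: U = ½LI².
U = ½(9.830×10^-2 H)(6.86 A)² = 2.313 J.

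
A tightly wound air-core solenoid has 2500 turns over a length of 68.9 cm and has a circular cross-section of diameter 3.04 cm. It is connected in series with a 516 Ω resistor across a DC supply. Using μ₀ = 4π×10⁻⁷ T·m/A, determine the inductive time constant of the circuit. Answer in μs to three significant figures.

A = π(d/2)² = π(1.520×10^-2 m)² = 7.258×10^-4 m².
L = μ₀N²A/ℓ = (4π×10⁻⁷)(2500)²(7.258×10^-4)/(0.689) = 8.274×10^-3 H.
τ = L/R = (8.274×10^-3)/(516) = 1.603×10^-5 s.

τ ≈ 16.0 μs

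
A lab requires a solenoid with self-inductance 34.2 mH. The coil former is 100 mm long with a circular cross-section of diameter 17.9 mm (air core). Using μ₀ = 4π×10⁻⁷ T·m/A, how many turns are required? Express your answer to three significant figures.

A = π(d/2)² = π(8.950×10^-3 m)² = 2.516×10^-4 m².
From L = μ₀N²A/ℓ, N = √(Lℓ / (μ₀A)).
N = √[(3.420×10^-2)(0.1) / ((4π×10⁻⁷)×2.516×10^-4)] = √(1.081×10^7) ≈ 3288.6.

N ≈ 3290 turns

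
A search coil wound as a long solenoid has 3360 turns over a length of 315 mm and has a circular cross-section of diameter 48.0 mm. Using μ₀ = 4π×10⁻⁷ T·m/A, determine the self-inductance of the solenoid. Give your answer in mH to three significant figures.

A = π(d/2)² = π(2.400×10^-2 m)² = 1.810×10^-3 m².
For a long solenoid, L = μ₀N²A/ℓ.
L = (4π×10⁻⁷)(3360)²(1.810×10^-3)/(0.315 m) = 8.150×10^-2 H.

L ≈ 81.5 mH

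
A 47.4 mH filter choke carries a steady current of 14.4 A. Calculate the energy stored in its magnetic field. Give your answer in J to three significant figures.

U ≈ 4.91 J

Stored magnetic energy: U = ½LI².
U = ½(4.740×10^-2 H)(14.4 A)² = 4.914 J.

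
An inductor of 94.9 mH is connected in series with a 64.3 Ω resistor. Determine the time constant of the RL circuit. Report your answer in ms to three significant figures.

τ ≈ 1.48 ms

τ = L/R = (9.490×10^-2 H)/(64.3 Ω) = 1.476×10^-3 s.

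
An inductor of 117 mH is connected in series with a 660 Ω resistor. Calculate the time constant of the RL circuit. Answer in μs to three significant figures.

τ = L/R = (0.117 H)/(660 Ω) = 1.773×10^-4 s.

τ ≈ 177 μs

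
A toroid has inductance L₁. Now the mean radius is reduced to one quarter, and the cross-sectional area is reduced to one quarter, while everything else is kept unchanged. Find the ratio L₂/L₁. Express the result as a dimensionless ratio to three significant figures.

L₂/L₁ = 1.00

For a toroid, L ∝ μᵣN²A/R.
L₂/L₁ = (0.25)^-1 × (0.25) = 1.00.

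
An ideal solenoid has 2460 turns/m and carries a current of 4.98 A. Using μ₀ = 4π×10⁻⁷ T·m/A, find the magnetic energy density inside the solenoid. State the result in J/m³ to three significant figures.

B = μ₀nI = (4π×10⁻⁷)(2.460×10^3)(4.98) = 1.539×10^-2 T.
u = B²/(2μ₀) = (1.539×10^-2)²/(2×4π×10⁻⁷) = 94.3 J/m³.

u ≈ 94.3 J/m³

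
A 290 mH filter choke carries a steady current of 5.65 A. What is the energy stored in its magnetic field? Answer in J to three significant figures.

U ≈ 4.63 J

Stored magnetic energy: U = ½LI².
U = ½(0.29 H)(5.65 A)² = 4.629 J.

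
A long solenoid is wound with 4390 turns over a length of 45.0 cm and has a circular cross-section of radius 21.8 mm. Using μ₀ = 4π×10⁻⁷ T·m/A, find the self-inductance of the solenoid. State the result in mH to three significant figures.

A = πr² = π(2.180×10^-2 m)² = 1.493×10^-3 m².
For a long solenoid, L = μ₀N²A/ℓ.
L = (4π×10⁻⁷)(4390)²(1.493×10^-3)/(0.45 m) = 8.035×10^-2 H.

L ≈ 80.4 mH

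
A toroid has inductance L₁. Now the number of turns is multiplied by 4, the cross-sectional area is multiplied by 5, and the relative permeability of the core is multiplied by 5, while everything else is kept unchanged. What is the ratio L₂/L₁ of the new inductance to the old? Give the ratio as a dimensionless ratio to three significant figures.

L₂/L₁ = 400

For a toroid, L ∝ μᵣN²A/R.
L₂/L₁ = (4)^2 × (5) × (5) = 400.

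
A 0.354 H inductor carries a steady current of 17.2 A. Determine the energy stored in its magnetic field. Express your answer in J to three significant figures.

U ≈ 52.4 J

Stored magnetic energy: U = ½LI².
U = ½(0.354 H)(17.2 A)² = 52.36 J.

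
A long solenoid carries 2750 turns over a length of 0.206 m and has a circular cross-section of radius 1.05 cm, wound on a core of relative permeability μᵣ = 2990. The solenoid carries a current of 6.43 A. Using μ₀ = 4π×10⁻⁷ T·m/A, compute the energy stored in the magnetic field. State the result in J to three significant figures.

U ≈ 988 J

A = πr² = π(1.050×10^-2 m)² = 3.464×10^-4 m².
L = μ₀μᵣN²A/ℓ = (4π×10⁻⁷)(2990)(2750)²(3.464×10^-4)/(0.206) = 47.78 H.
U = ½LI² = ½(47.78)(6.43)² = 987.6 J.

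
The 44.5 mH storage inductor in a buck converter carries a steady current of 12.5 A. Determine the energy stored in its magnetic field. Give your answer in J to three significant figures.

Stored magnetic energy: U = ½LI².
U = ½(4.450×10^-2 H)(12.5 A)² = 3.477 J.

U ≈ 3.48 J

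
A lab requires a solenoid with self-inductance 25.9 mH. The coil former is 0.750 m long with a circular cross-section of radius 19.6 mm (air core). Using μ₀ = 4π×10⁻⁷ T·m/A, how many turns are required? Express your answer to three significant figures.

N ≈ 3580 turns

A = πr² = π(1.960×10^-2 m)² = 1.207×10^-3 m².
From L = μ₀N²A/ℓ, N = √(Lℓ / (μ₀A)).
N = √[(2.590×10^-2)(0.75) / ((4π×10⁻⁷)×1.207×10^-3)] = √(1.281×10^7) ≈ 3578.9.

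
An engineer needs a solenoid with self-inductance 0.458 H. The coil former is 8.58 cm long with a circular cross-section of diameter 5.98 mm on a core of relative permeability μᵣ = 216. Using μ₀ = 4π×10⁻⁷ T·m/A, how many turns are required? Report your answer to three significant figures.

A = π(d/2)² = π(2.990×10^-3 m)² = 2.809×10^-5 m².
From L = μ₀μᵣN²A/ℓ, N = √(Lℓ / (μ₀μᵣA)).
N = √[(0.458)(8.580×10^-2) / ((4π×10⁻⁷)(216)×2.809×10^-5)] = √(5.1546×10^6) ≈ 2270.4.

N ≈ 2270 turns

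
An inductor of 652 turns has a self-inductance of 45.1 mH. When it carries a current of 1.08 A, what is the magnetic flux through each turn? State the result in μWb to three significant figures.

Φ_B ≈ 74.7 μWb

From L = NΦ_B/I, the flux per turn is Φ_B = LI/N.
Φ_B = (4.510×10^-2 H)(1.08 A)/652 = 7.471×10^-5 Wb.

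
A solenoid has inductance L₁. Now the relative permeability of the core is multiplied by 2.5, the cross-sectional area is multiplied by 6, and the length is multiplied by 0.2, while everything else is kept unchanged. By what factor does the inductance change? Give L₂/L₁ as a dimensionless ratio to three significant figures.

L₂/L₁ = 75.0

For a solenoid, L ∝ μᵣN²A/ℓ.
L₂/L₁ = (2.5) × (6) × (0.2)^-1 = 75.0.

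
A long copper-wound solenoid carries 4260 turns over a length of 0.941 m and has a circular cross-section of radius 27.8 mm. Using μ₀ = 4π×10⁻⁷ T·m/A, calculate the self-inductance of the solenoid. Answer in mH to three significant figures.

A = πr² = π(2.780×10^-2 m)² = 2.428×10^-3 m².
For a long solenoid, L = μ₀N²A/ℓ.
L = (4π×10⁻⁷)(4260)²(2.428×10^-3)/(0.941 m) = 5.884×10^-2 H.

L ≈ 58.8 mH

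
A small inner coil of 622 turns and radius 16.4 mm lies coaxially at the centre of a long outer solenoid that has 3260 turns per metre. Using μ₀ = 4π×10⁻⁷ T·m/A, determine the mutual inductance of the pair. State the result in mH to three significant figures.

M ≈ 2.15 mH

The outer solenoid produces a uniform field B₁ = μ₀n₁I₁ across the inner coil,
so the flux linkage is N₂Φ = N₂B₁A₂ = μ₀n₁N₂A₂·I₁, giving M = μ₀n₁N₂A₂.
A₂ = πr² = π(1.640×10^-2 m)² = 8.450×10^-4 m².
M = (4π×10⁻⁷)(3260)(622)(8.450×10^-4) = 2.153×10^-3 H.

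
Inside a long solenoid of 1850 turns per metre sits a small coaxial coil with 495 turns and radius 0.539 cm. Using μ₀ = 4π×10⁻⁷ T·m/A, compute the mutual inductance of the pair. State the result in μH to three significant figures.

M ≈ 105 μH

The outer solenoid produces a uniform field B₁ = μ₀n₁I₁ across the inner coil,
so the flux linkage is N₂Φ = N₂B₁A₂ = μ₀n₁N₂A₂·I₁, giving M = μ₀n₁N₂A₂.
A₂ = πr² = π(5.390×10^-3 m)² = 9.127×10^-5 m².
M = (4π×10⁻⁷)(1850)(495)(9.127×10^-5) = 1.050×10^-4 H.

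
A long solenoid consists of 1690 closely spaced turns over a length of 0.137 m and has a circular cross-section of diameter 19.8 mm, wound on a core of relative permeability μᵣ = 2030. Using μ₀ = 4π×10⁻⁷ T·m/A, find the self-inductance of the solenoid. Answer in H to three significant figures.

A = π(d/2)² = π(9.900×10^-3 m)² = 3.079×10^-4 m².
For a long solenoid, L = μ₀μᵣN²A/ℓ.
L = (4π×10⁻⁷)(2030)(1690)²(3.079×10^-4)/(0.137 m) = 16.37 H.

L ≈ 16.4 H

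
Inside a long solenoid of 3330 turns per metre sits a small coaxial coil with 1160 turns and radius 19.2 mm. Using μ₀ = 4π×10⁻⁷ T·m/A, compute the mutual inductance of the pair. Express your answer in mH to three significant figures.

The outer solenoid produces a uniform field B₁ = μ₀n₁I₁ across the inner coil,
so the flux linkage is N₂Φ = N₂B₁A₂ = μ₀n₁N₂A₂·I₁, giving M = μ₀n₁N₂A₂.
A₂ = πr² = π(1.920×10^-2 m)² = 1.158×10^-3 m².
M = (4π×10⁻⁷)(3330)(1160)(1.158×10^-3) = 5.622×10^-3 H.

M ≈ 5.62 mH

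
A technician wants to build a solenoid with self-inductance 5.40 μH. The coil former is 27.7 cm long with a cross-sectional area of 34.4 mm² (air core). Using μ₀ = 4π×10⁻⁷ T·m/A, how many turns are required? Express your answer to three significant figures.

N ≈ 186 turns

A = 34.4 mm² = 3.440×10^-5 m².
From L = μ₀N²A/ℓ, N = √(Lℓ / (μ₀A)).
N = √[(5.400×10^-6)(0.277) / ((4π×10⁻⁷)×3.440×10^-5)] = √(3.460×10^4) ≈ 186.0.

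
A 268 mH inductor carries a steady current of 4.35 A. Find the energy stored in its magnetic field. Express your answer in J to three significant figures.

U ≈ 2.54 J

Stored magnetic energy: U = ½LI².
U = ½(0.268 H)(4.35 A)² = 2.536 J.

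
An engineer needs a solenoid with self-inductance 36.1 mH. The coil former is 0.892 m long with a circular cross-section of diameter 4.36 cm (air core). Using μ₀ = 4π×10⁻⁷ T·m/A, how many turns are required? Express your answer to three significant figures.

N ≈ 4140 turns

A = π(d/2)² = π(2.180×10^-2 m)² = 1.493×10^-3 m².
From L = μ₀N²A/ℓ, N = √(Lℓ / (μ₀A)).
N = √[(3.610×10^-2)(0.892) / ((4π×10⁻⁷)×1.493×10^-3)] = √(1.716×10^7) ≈ 4142.9.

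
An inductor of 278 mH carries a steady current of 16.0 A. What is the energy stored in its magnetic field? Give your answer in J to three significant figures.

Stored magnetic energy: U = ½LI².
U = ½(0.278 H)(16.0 A)² = 35.58 J.

U ≈ 35.6 J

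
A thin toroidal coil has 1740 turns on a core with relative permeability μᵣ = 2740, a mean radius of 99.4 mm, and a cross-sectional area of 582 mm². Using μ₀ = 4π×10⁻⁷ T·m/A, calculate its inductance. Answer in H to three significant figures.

L ≈ 9.71 H

For a thin toroid, L = μ₀μᵣN²A/(2πR).
L = (4π×10⁻⁷)(2740)(1740)²(5.820×10^-4) / (2π×9.940×10^-2 m) = 9.714 H.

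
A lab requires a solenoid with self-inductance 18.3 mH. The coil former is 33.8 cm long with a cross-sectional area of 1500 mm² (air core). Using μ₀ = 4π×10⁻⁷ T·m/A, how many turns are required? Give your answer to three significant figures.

A = 1500 mm² = 1.500×10^-3 m².
From L = μ₀N²A/ℓ, N = √(Lℓ / (μ₀A)).
N = √[(1.830×10^-2)(0.338) / ((4π×10⁻⁷)×1.500×10^-3)] = √(3.281×10^6) ≈ 1811.5.

N ≈ 1810 turns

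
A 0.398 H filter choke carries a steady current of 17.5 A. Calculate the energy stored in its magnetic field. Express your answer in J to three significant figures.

Stored magnetic energy: U = ½LI².
U = ½(0.398 H)(17.5 A)² = 60.94 J.

U ≈ 60.9 J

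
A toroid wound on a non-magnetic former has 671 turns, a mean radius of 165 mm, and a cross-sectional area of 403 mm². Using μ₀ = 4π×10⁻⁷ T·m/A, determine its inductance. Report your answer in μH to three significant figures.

L ≈ 220 μH

For a thin toroid, L = μ₀N²A/(2πR).
L = (4π×10⁻⁷)(671)²(4.030×10^-4) / (2π×0.165 m) = 2.199×10^-4 H.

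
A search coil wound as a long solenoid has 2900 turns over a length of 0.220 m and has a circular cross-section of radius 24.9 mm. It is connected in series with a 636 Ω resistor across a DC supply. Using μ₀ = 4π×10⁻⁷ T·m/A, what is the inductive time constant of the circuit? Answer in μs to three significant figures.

A = πr² = π(2.490×10^-2 m)² = 1.948×10^-3 m².
L = μ₀N²A/ℓ = (4π×10⁻⁷)(2900)²(1.948×10^-3)/(0.22) = 9.357×10^-2 H.
τ = L/R = (9.357×10^-2)/(636) = 1.471×10^-4 s.

τ ≈ 147 μs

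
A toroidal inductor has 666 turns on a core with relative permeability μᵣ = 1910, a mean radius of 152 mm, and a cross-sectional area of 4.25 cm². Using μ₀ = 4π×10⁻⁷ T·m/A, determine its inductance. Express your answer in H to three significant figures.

L ≈ 0.474 H

For a thin toroid, L = μ₀μᵣN²A/(2πR).
L = (4π×10⁻⁷)(1910)(666)²(4.250×10^-4) / (2π×0.152 m) = 0.4738 H.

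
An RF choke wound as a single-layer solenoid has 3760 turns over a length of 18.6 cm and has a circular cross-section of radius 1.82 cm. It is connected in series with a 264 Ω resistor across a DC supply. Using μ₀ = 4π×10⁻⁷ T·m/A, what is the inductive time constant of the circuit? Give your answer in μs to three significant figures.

τ ≈ 376 μs

A = πr² = π(1.820×10^-2 m)² = 1.041×10^-3 m².
L = μ₀N²A/ℓ = (4π×10⁻⁷)(3760)²(1.041×10^-3)/(0.186) = 9.940×10^-2 H.
τ = L/R = (9.940×10^-2)/(264) = 3.76497×10^-4 s.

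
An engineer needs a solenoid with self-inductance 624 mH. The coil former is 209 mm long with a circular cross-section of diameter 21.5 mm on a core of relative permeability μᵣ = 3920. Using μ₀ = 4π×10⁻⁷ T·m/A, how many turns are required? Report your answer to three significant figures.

N ≈ 270 turns

A = π(d/2)² = π(1.075×10^-2 m)² = 3.631×10^-4 m².
From L = μ₀μᵣN²A/ℓ, N = √(Lℓ / (μ₀μᵣA)).
N = √[(0.624)(0.209) / ((4π×10⁻⁷)(3920)×3.631×10^-4)] = √(7.292×10^4) ≈ 270.0.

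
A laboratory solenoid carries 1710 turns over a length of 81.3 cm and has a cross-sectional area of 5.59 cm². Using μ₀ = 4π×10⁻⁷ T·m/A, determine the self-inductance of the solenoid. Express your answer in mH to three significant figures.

A = 5.59 cm² = 5.590×10^-4 m².
For a long solenoid, L = μ₀N²A/ℓ.
L = (4π×10⁻⁷)(1710)²(5.590×10^-4)/(0.813 m) = 2.527×10^-3 H.

L ≈ 2.53 mH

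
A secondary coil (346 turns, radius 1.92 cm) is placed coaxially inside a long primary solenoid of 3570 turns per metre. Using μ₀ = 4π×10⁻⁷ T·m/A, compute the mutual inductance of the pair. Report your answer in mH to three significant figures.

M ≈ 1.80 mH

The outer solenoid produces a uniform field B₁ = μ₀n₁I₁ across the inner coil,
so the flux linkage is N₂Φ = N₂B₁A₂ = μ₀n₁N₂A₂·I₁, giving M = μ₀n₁N₂A₂.
A₂ = πr² = π(1.920×10^-2 m)² = 1.158×10^-3 m².
M = (4π×10⁻⁷)(3570)(346)(1.158×10^-3) = 1.798×10^-3 H.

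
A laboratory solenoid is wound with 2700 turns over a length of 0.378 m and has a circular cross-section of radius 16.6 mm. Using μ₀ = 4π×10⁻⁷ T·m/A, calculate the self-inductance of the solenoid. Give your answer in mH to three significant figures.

A = πr² = π(1.660×10^-2 m)² = 8.657×10^-4 m².
For a long solenoid, L = μ₀N²A/ℓ.
L = (4π×10⁻⁷)(2700)²(8.657×10^-4)/(0.378 m) = 2.098×10^-2 H.

L ≈ 21.0 mH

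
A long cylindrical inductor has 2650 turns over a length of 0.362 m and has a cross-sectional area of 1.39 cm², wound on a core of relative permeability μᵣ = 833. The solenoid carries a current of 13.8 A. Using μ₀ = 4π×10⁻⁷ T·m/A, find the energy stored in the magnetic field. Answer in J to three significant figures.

A = 1.39 cm² = 1.390×10^-4 m².
L = μ₀μᵣN²A/ℓ = (4π×10⁻⁷)(833)(2650)²(1.390×10^-4)/(0.362) = 2.823 H.
U = ½LI² = ½(2.823)(13.8)² = 268.8 J.

U ≈ 269 J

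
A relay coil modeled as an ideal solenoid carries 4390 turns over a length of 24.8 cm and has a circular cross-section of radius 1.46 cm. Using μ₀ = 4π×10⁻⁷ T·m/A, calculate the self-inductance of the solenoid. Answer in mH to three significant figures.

A = πr² = π(1.460×10^-2 m)² = 6.697×10^-4 m².
For a long solenoid, L = μ₀N²A/ℓ.
L = (4π×10⁻⁷)(4390)²(6.697×10^-4)/(0.248 m) = 6.539×10^-2 H.

L ≈ 65.4 mH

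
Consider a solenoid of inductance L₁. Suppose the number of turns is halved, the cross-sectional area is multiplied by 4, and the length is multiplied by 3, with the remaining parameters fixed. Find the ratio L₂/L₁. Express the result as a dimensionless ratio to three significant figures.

For a solenoid, L ∝ μᵣN²A/ℓ.
L₂/L₁ = (0.5)^2 × (4) × (3)^-1 = 0.333.

L₂/L₁ = 0.333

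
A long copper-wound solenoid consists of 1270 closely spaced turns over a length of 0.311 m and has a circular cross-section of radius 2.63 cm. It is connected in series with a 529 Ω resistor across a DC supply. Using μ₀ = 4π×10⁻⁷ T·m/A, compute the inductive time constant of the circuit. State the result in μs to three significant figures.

τ ≈ 26.8 μs

A = πr² = π(2.630×10^-2 m)² = 2.173×10^-3 m².
L = μ₀N²A/ℓ = (4π×10⁻⁷)(1270)²(2.173×10^-3)/(0.311) = 1.416×10^-2 H.
τ = L/R = (1.416×10^-2)/(529) = 2.677×10^-5 s.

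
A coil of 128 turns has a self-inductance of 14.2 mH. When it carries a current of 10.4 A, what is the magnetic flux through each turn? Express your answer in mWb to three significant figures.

Φ_B ≈ 1.15 mWb

From L = NΦ_B/I, the flux per turn is Φ_B = LI/N.
Φ_B = (1.420×10^-2 H)(10.4 A)/128 = 1.154×10^-3 Wb.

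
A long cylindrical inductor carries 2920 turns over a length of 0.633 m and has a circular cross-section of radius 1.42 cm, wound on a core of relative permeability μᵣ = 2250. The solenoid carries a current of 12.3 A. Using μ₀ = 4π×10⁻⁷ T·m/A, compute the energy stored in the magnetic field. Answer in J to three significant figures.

U ≈ 1820 J

A = πr² = π(1.420×10^-2 m)² = 6.3347×10^-4 m².
L = μ₀μᵣN²A/ℓ = (4π×10⁻⁷)(2250)(2920)²(6.3347×10^-4)/(0.633) = 24.13 H.
U = ½LI² = ½(24.13)(12.3)² = 1.82499×10^3 J.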